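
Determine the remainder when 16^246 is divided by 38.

Compute successive squares:
246 in binary is 11110110, i.e. 246 = 128 + 64 + 32 + 16 + 4 + 2.
16^1 ≡ 16 (mod 38)
16^2 ≡ 16^2 = 256 ≡ 28 (mod 38)
16^4 ≡ 28^2 = 784 ≡ 24 (mod 38)
16^8 ≡ 24^2 = 576 ≡ 6 (mod 38)
16^16 ≡ 6^2 = 36 (mod 38)
16^32 ≡ 36^2 = 1296 ≡ 4 (mod 38)
16^64 ≡ 4^2 = 16 (mod 38)
16^128 ≡ 16^2 = 256 ≡ 28 (mod 38)
16^246 = 16^128 · 16^64 · 16^32 · 16^16 · 16^4 · 16^2 ≡ 28 · 16 · 4 · 36 · 24 · 28 (mod 38).
Accumulate the product:
28 · 16 = 448 ≡ 30
30 · 4 = 120 ≡ 6
6 · 36 = 216 ≡ 26
26 · 24 = 624 ≡ 16
16 · 28 = 448 ≡ 30

30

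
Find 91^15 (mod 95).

46

Compute successive squares:
15 in binary is 1111, i.e. 15 = 8 + 4 + 2 + 1.
91^1 ≡ 91 (mod 95)
91^2 ≡ 91^2 = 8281 ≡ 16 (mod 95)
91^4 ≡ 16^2 = 256 ≡ 66 (mod 95)
91^8 ≡ 66^2 = 4356 ≡ 81 (mod 95)
91^15 = 91^8 × 91^4 × 91^2 × 91^1 ≡ 81 × 66 × 16 × 91 (mod 95).
Accumulate the product:
81 × 66 = 5346 ≡ 26
26 × 16 = 416 ≡ 36
36 × 91 = 3276 ≡ 46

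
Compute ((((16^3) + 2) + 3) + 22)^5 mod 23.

2

(16)^3 ≡ 2 (mod 23)
2 + 2 = 4
4 + 3 = 7
7 + 22 = 29 ≡ 6 (mod 23)
(6)^5 ≡ 2 (mod 23)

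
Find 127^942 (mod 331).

118

Using repeated squaring:
942 in binary is 1110101110, i.e. 942 = 512 + 256 + 128 + 32 + 8 + 4 + 2.
127^1 ≡ 127 (mod 331)
127^2 ≡ 127^2 = 16129 ≡ 241 (mod 331)
127^4 ≡ 241^2 = 58081 ≡ 156 (mod 331)
127^8 ≡ 156^2 = 24336 ≡ 173 (mod 331)
127^16 ≡ 173^2 = 29929 ≡ 139 (mod 331)
127^32 ≡ 139^2 = 19321 ≡ 123 (mod 331)
127^64 ≡ 123^2 = 15129 ≡ 234 (mod 331)
127^128 ≡ 234^2 = 54756 ≡ 141 (mod 331)
127^256 ≡ 141^2 = 19881 ≡ 21 (mod 331)
127^512 ≡ 21^2 = 441 ≡ 110 (mod 331)
127^942 = 127^512 · 127^256 · 127^128 · 127^32 · 127^8 · 127^4 · 127^2 ≡ 110 · 21 · 141 · 123 · 173 · 156 · 241 (mod 331).
Accumulate the product:
110 · 21 = 2310 ≡ 324
324 · 141 = 45684 ≡ 6
6 · 123 = 738 ≡ 76
76 · 173 = 13148 ≡ 239
239 · 156 = 37284 ≡ 212
212 · 241 = 51092 ≡ 118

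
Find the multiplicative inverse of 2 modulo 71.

36

71 = 35·2 + 1
2 = 2·1 + 0
gcd(2, 71) = 1, so the inverse exists.
Back-substitute for 1:
1 = 1·71 − 35·2
So 2⁻¹ ≡ −35 ≡ 36 (mod 71).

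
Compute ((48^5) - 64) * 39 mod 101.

(48)^5 ≡ 57 (mod 101)
57 - 64 = -7 ≡ 94 (mod 101)
94 * 39 = 3666 ≡ 30 (mod 101)

30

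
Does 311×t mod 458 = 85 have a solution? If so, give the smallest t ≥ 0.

gcd(311, 458) = 1, so a unique solution mod 458 exists.
311⁻¹ ≡ 81 (mod 458).
t ≡ 81×85 ≡ 15 (mod 458).

15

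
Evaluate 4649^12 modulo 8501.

12 in binary is 1100, i.e. 12 = 8 + 4.
4649^1 ≡ 4649 (mod 8501)
4649^2 ≡ 4649^2 = 21613201 ≡ 3659 (mod 8501)
4649^4 ≡ 3659^2 = 13388281 ≡ 7707 (mod 8501)
4649^8 ≡ 7707^2 = 59397849 ≡ 1362 (mod 8501)
4649^12 = 4649^8 × 4649^4 ≡ 1362 × 7707 (mod 8501).
1362 × 7707 = 10496934 ≡ 6700 (mod 8501).

6700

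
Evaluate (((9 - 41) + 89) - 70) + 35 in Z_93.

22

9 - 41 = -32 ≡ 61 (mod 93)
61 + 89 = 150 ≡ 57 (mod 93)
57 - 70 = -13 ≡ 80 (mod 93)
80 + 35 = 115 ≡ 22 (mod 93)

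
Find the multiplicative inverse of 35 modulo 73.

48

By the extended Euclidean algorithm:
73 = 2×35 + 3
35 = 11×3 + 2
3 = 1×2 + 1
2 = 2×1 + 0
gcd(35, 73) = 1, so the inverse exists.
Bézout: 1 = 12×73 − 25×35.
So 35⁻¹ ≡ −25 ≡ 48 (mod 73).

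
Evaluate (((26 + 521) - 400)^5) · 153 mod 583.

406

26 + 521 = 547
547 - 400 = 147
(147)^5 ≡ 56 (mod 583)
56 · 153 = 8568 ≡ 406 (mod 583)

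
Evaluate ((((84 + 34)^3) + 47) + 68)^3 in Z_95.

18

84 + 34 = 118 ≡ 23 (mod 95)
(23)^3 ≡ 7 (mod 95)
7 + 47 = 54
54 + 68 = 122 ≡ 27 (mod 95)
(27)^3 ≡ 18 (mod 95)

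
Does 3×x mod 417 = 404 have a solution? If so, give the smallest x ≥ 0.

gcd(3, 417) = 3, and 3 does not divide 404.
So the congruence has no solution.

no solution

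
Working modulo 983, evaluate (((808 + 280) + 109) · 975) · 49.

808 + 280 = 1088 ≡ 105 (mod 983)
105 + 109 = 214
214 · 975 = 208650 ≡ 254 (mod 983)
254 · 49 = 12446 ≡ 650 (mod 983)

650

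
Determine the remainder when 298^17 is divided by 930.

17 in binary is 10001, i.e. 17 = 16 + 1.
298^1 ≡ 298 (mod 930)
298^2 ≡ 298^2 = 88804 ≡ 454 (mod 930)
298^4 ≡ 454^2 = 206116 ≡ 586 (mod 930)
298^8 ≡ 586^2 = 343396 ≡ 226 (mod 930)
298^16 ≡ 226^2 = 51076 ≡ 856 (mod 930)
298^17 = 298^16 · 298^1 ≡ 856 · 298 (mod 930).
856 · 298 = 255088 ≡ 268 (mod 930).

268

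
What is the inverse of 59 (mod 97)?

Run the extended Euclidean algorithm:
97 = 1×59 + 38
59 = 1×38 + 21
38 = 1×21 + 17
21 = 1×17 + 4
17 = 4×4 + 1
4 = 4×1 + 0
gcd(59, 97) = 1, so the inverse exists.
Bézout: 1 = 14×97 − 23×59.
So 59⁻¹ ≡ −23 ≡ 74 (mod 97).

74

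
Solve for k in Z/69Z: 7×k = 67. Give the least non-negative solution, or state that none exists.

gcd(7, 69) = 1, so a unique solution mod 69 exists.
7⁻¹ ≡ 10 (mod 69).
k ≡ 10×67 ≡ 49 (mod 69).

49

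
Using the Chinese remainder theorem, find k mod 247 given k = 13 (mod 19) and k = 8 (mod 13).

203

19⁻¹ mod 13: 19×11 ≡ 1 (mod 13), so 19⁻¹ ≡ 11.
k = 13 + 19×((8 − 13)×11 mod 13) = 13 + 19×10 = 203.
Check: 203 mod 19 = 13, 203 mod 13 = 8. ✓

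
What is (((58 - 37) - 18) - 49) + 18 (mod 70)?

58 - 37 = 21
21 - 18 = 3
3 - 49 = -46 ≡ 24 (mod 70)
24 + 18 = 42

42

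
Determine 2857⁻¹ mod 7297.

Run the extended Euclidean algorithm:
7297 = 2×2857 + 1583
2857 = 1×1583 + 1274
1583 = 1×1274 + 309
1274 = 4×309 + 38
309 = 8×38 + 5
38 = 7×5 + 3
5 = 1×3 + 2
3 = 1×2 + 1
2 = 2×1 + 0
gcd(2857, 7297) = 1, so the inverse exists.
Back-substitute for 1:
1 = 1×3 − 1×2
  = −1×5 + 2×3
  = 2×38 − 15×5
  = −15×309 + 122×38
  = 122×1274 − 503×309
  = −503×1583 + 625×1274
  = 625×2857 − 1128×1583
  = −1128×7297 + 2881×2857
So 2857⁻¹ ≡ 2881 (mod 7297).

2881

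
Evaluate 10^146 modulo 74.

By square-and-multiply:
146 in binary is 10010010, i.e. 146 = 128 + 16 + 2.
10^1 ≡ 10 (mod 74)
10^2 ≡ 10^2 = 100 ≡ 26 (mod 74)
10^4 ≡ 26^2 = 676 ≡ 10 (mod 74)
10^8 ≡ 10^2 = 100 ≡ 26 (mod 74)
10^16 ≡ 26^2 = 676 ≡ 10 (mod 74)
10^32 ≡ 10^2 = 100 ≡ 26 (mod 74)
10^64 ≡ 26^2 = 676 ≡ 10 (mod 74)
10^128 ≡ 10^2 = 100 ≡ 26 (mod 74)
10^146 = 10^128 · 10^16 · 10^2 ≡ 26 · 10 · 26 (mod 74).
Accumulate the product:
26 · 10 = 260 ≡ 38
38 · 26 = 988 ≡ 26

26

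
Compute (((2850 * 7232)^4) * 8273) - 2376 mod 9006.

1158

2850 * 7232 = 20611200 ≡ 5472 (mod 9006)
(5472)^4 ≡ 8436 (mod 9006)
8436 * 8273 = 69791028 ≡ 3534 (mod 9006)
3534 - 2376 = 1158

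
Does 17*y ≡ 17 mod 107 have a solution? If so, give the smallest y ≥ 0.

1

gcd(17, 107) = 1, so a unique solution mod 107 exists.
17⁻¹ ≡ 63 (mod 107).
y ≡ 63*17 ≡ 1 (mod 107).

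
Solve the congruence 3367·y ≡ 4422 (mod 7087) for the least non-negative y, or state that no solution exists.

1039

gcd(3367, 7087) = 1, so a unique solution mod 7087 exists.
3367⁻¹ ≡ 6826 (mod 7087).
y ≡ 6826·4422 ≡ 1039 (mod 7087).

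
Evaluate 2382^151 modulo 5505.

2382^1 ≡ 2382 (mod 5505)
2382^2 ≡ 2382^2 = 5673924 ≡ 3774 (mod 5505)
2382^4 ≡ 3774^2 = 14243076 ≡ 1641 (mod 5505)
2382^8 ≡ 1641^2 = 2692881 ≡ 936 (mod 5505)
2382^16 ≡ 936^2 = 876096 ≡ 801 (mod 5505)
2382^32 ≡ 801^2 = 641601 ≡ 3021 (mod 5505)
2382^64 ≡ 3021^2 = 9126441 ≡ 4656 (mod 5505)
2382^128 ≡ 4656^2 = 21678336 ≡ 5151 (mod 5505)
2382^151 = 2382^128 * 2382^16 * 2382^4 * 2382^2 * 2382^1 ≡ 5151 * 801 * 1641 * 3774 * 2382 (mod 5505).
Accumulate the product:
5151 * 801 = 4125951 ≡ 2706
2706 * 1641 = 4440546 ≡ 3516
3516 * 3774 = 13269384 ≡ 2334
2334 * 2382 = 5559588 ≡ 5043

5043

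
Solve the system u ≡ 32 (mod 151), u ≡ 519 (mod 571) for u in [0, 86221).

69039

151⁻¹ mod 571: 151×450 ≡ 1 (mod 571), so 151⁻¹ ≡ 450.
u = 32 + 151×((519 − 32)×450 mod 571) = 32 + 151×457 = 69039.
Check: 69039 mod 151 = 32, 69039 mod 571 = 519. ✓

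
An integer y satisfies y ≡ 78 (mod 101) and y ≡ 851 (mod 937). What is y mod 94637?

73000

101⁻¹ mod 937: 101×167 ≡ 1 (mod 937), so 101⁻¹ ≡ 167.
y = 78 + 101×((851 − 78)×167 mod 937) = 78 + 101×722 = 73000.
Check: 73000 mod 101 = 78, 73000 mod 937 = 851. ✓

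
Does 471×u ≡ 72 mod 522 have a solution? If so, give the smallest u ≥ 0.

60

gcd(471, 522) = 3, and 3 | 72, so solutions exist.
Divide through by 3: 157×u ≡ 24 mod 174.
157⁻¹ ≡ 133 (mod 174).
u ≡ 133×24 ≡ 60 (mod 174).
The smallest non-negative solution is u = 60.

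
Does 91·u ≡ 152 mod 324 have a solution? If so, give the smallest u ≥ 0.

80

gcd(91, 324) = 1, so a unique solution mod 324 exists.
91⁻¹ ≡ 235 (mod 324).
u ≡ 235·152 ≡ 80 (mod 324).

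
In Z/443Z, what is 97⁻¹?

443 = 4*97 + 55
97 = 1*55 + 42
55 = 1*42 + 13
42 = 3*13 + 3
13 = 4*3 + 1
3 = 3*1 + 0
gcd(97, 443) = 1, so the inverse exists.
Back-substitute for 1:
1 = 1*13 − 4*3
  = −4*42 + 13*13
  = 13*55 − 17*42
  = −17*97 + 30*55
  = 30*443 − 137*97
So 97⁻¹ ≡ −137 ≡ 306 (mod 443).

306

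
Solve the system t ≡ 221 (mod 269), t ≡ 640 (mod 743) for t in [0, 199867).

58594

269⁻¹ mod 743: 269*685 ≡ 1 (mod 743), so 269⁻¹ ≡ 685.
t = 221 + 269*((640 − 221)*685 mod 743) = 221 + 269*217 = 58594.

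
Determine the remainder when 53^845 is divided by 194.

Compute successive squares:
53^1 ≡ 53 (mod 194)
53^2 ≡ 53^2 = 2809 ≡ 93 (mod 194)
53^4 ≡ 93^2 = 8649 ≡ 113 (mod 194)
53^8 ≡ 113^2 = 12769 ≡ 159 (mod 194)
53^16 ≡ 159^2 = 25281 ≡ 61 (mod 194)
53^32 ≡ 61^2 = 3721 ≡ 35 (mod 194)
53^64 ≡ 35^2 = 1225 ≡ 61 (mod 194)
53^128 ≡ 61^2 = 3721 ≡ 35 (mod 194)
53^256 ≡ 35^2 = 1225 ≡ 61 (mod 194)
53^512 ≡ 61^2 = 3721 ≡ 35 (mod 194)
53^845 = 53^512 * 53^256 * 53^64 * 53^8 * 53^4 * 53^1 ≡ 35 * 61 * 61 * 159 * 113 * 53 (mod 194).
Accumulate the product:
35 * 61 = 2135 ≡ 1
1 * 61 = 61
61 * 159 = 9699 ≡ 193
193 * 113 = 21809 ≡ 81
81 * 53 = 4293 ≡ 25

25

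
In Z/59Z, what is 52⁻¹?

42

59 = 1×52 + 7
52 = 7×7 + 3
7 = 2×3 + 1
3 = 3×1 + 0
gcd(52, 59) = 1, so the inverse exists.
Back-substitute for 1:
1 = 1×7 − 2×3
  = −2×52 + 15×7
  = 15×59 − 17×52
So 52⁻¹ ≡ −17 ≡ 42 (mod 59).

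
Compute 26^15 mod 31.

26^1 ≡ 26 (mod 31)
26^2 ≡ 26^2 = 676 ≡ 25 (mod 31)
26^4 ≡ 25^2 = 625 ≡ 5 (mod 31)
26^8 ≡ 5^2 = 25 (mod 31)
26^15 = 26^8 · 26^4 · 26^2 · 26^1 ≡ 25 · 5 · 25 · 26 (mod 31).
Accumulate the product:
25 · 5 = 125 ≡ 1
1 · 25 = 25
25 · 26 = 650 ≡ 30

30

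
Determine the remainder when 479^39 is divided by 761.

717

Using repeated squaring:
39 in binary is 100111, i.e. 39 = 32 + 4 + 2 + 1.
479^1 ≡ 479 (mod 761)
479^2 ≡ 479^2 = 229441 ≡ 380 (mod 761)
479^4 ≡ 380^2 = 144400 ≡ 571 (mod 761)
479^8 ≡ 571^2 = 326041 ≡ 333 (mod 761)
479^16 ≡ 333^2 = 110889 ≡ 544 (mod 761)
479^32 ≡ 544^2 = 295936 ≡ 668 (mod 761)
479^39 = 479^32 × 479^4 × 479^2 × 479^1 ≡ 668 × 571 × 380 × 479 (mod 761).
Accumulate the product:
668 × 571 = 381428 ≡ 167
167 × 380 = 63460 ≡ 297
297 × 479 = 142263 ≡ 717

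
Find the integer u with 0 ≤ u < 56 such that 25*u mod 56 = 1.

9

56 = 2×25 + 6
25 = 4×6 + 1
6 = 6×1 + 0
gcd(25, 56) = 1, so the inverse exists.
Bézout: 1 = −4×56 + 9×25.
So 25⁻¹ ≡ 9 (mod 56).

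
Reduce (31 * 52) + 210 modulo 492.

346

31 * 52 = 1612 ≡ 136 (mod 492)
136 + 210 = 346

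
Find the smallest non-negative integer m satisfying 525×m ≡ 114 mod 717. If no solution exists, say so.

gcd(525, 717) = 3, and 3 | 114, so solutions exist.
Divide through by 3: 175×m mod 239 = 38.
175⁻¹ ≡ 56 (mod 239).
m ≡ 56×38 ≡ 216 (mod 239).
The smallest non-negative solution is m = 216.

216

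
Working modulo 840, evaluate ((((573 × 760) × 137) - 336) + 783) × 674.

78

573 × 760 = 435480 ≡ 360 (mod 840)
360 × 137 = 49320 ≡ 600 (mod 840)
600 - 336 = 264
264 + 783 = 1047 ≡ 207 (mod 840)
207 × 674 = 139518 ≡ 78 (mod 840)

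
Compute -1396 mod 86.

-1396 = -17·86 + 66, so -1396 ≡ 66 (mod 86).

66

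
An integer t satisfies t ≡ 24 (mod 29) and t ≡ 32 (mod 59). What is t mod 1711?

1271

29⁻¹ mod 59: 29*57 ≡ 1 (mod 59), so 29⁻¹ ≡ 57.
t = 24 + 29*((32 − 24)*57 mod 59) = 24 + 29*43 = 1271.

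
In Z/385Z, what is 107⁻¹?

18

By the extended Euclidean algorithm:
385 = 3*107 + 64
107 = 1*64 + 43
64 = 1*43 + 21
43 = 2*21 + 1
21 = 21*1 + 0
gcd(107, 385) = 1, so the inverse exists.
Back-substitute for 1:
1 = 1*43 − 2*21
  = −2*64 + 3*43
  = 3*107 − 5*64
  = −5*385 + 18*107
So 107⁻¹ ≡ 18 (mod 385).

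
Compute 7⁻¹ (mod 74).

53

Run the extended Euclidean algorithm:
74 = 10×7 + 4
7 = 1×4 + 3
4 = 1×3 + 1
3 = 3×1 + 0
gcd(7, 74) = 1, so the inverse exists.
Back-substitute for 1:
1 = 1×4 − 1×3
  = −1×7 + 2×4
  = 2×74 − 21×7
So 7⁻¹ ≡ −21 ≡ 53 (mod 74).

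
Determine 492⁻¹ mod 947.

256

947 = 1·492 + 455
492 = 1·455 + 37
455 = 12·37 + 11
37 = 3·11 + 4
11 = 2·4 + 3
4 = 1·3 + 1
3 = 3·1 + 0
gcd(492, 947) = 1, so the inverse exists.
Back-substitute for 1:
1 = 1·4 − 1·3
  = −1·11 + 3·4
  = 3·37 − 10·11
  = −10·455 + 123·37
  = 123·492 − 133·455
  = −133·947 + 256·492
So 492⁻¹ ≡ 256 (mod 947).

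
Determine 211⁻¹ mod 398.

398 = 1×211 + 187
211 = 1×187 + 24
187 = 7×24 + 19
24 = 1×19 + 5
19 = 3×5 + 4
5 = 1×4 + 1
4 = 4×1 + 0
gcd(211, 398) = 1, so the inverse exists.
Back-substitute for 1:
1 = 1×5 − 1×4
  = −1×19 + 4×5
  = 4×24 − 5×19
  = −5×187 + 39×24
  = 39×211 − 44×187
  = −44×398 + 83×211
So 211⁻¹ ≡ 83 (mod 398).

83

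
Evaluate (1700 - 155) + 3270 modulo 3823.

992

1700 - 155 = 1545
1545 + 3270 = 4815 ≡ 992 (mod 3823)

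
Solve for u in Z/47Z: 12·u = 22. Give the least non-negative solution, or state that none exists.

gcd(12, 47) = 1, so a unique solution mod 47 exists.
12⁻¹ ≡ 4 (mod 47).
u ≡ 4·22 ≡ 41 (mod 47).

41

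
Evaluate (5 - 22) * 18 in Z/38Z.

5 - 22 = -17 ≡ 21 (mod 38)
21 * 18 = 378 ≡ 36 (mod 38)

36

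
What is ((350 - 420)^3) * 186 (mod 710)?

350 - 420 = -70 ≡ 640 (mod 710)
(640)^3 ≡ 640 (mod 710)
640 * 186 = 119040 ≡ 470 (mod 710)

470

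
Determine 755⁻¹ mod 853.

853 = 1*755 + 98
755 = 7*98 + 69
98 = 1*69 + 29
69 = 2*29 + 11
29 = 2*11 + 7
11 = 1*7 + 4
7 = 1*4 + 3
4 = 1*3 + 1
3 = 3*1 + 0
gcd(755, 853) = 1, so the inverse exists.
Back-substitute for 1:
1 = 1*4 − 1*3
  = −1*7 + 2*4
  = 2*11 − 3*7
  = −3*29 + 8*11
  = 8*69 − 19*29
  = −19*98 + 27*69
  = 27*755 − 208*98
  = −208*853 + 235*755
So 755⁻¹ ≡ 235 (mod 853).

235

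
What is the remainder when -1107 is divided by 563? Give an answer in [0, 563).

19

-1107 = -2×563 + 19, so -1107 ≡ 19 (mod 563).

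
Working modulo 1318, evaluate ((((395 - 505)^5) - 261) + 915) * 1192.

0

395 - 505 = -110 ≡ 1208 (mod 1318)
(1208)^5 ≡ 664 (mod 1318)
664 - 261 = 403
403 + 915 = 1318 ≡ 0 (mod 1318)
0 * 1192 = 0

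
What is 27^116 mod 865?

81

116 in binary is 1110100, i.e. 116 = 64 + 32 + 16 + 4.
27^1 ≡ 27 (mod 865)
27^2 ≡ 27^2 = 729 (mod 865)
27^4 ≡ 729^2 = 531441 ≡ 331 (mod 865)
27^8 ≡ 331^2 = 109561 ≡ 571 (mod 865)
27^16 ≡ 571^2 = 326041 ≡ 801 (mod 865)
27^32 ≡ 801^2 = 641601 ≡ 636 (mod 865)
27^64 ≡ 636^2 = 404496 ≡ 541 (mod 865)
27^116 = 27^64 · 27^32 · 27^16 · 27^4 ≡ 541 · 636 · 801 · 331 (mod 865).
Accumulate the product:
541 · 636 = 344076 ≡ 671
671 · 801 = 537471 ≡ 306
306 · 331 = 101286 ≡ 81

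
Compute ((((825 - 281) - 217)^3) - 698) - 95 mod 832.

825 - 281 = 544
544 - 217 = 327
(327)^3 ≡ 151 (mod 832)
151 - 698 = -547 ≡ 285 (mod 832)
285 - 95 = 190

190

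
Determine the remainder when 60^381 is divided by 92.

88

381 in binary is 101111101, i.e. 381 = 256 + 64 + 32 + 16 + 8 + 4 + 1.
60^1 ≡ 60 (mod 92)
60^2 ≡ 60^2 = 3600 ≡ 12 (mod 92)
60^4 ≡ 12^2 = 144 ≡ 52 (mod 92)
60^8 ≡ 52^2 = 2704 ≡ 36 (mod 92)
60^16 ≡ 36^2 = 1296 ≡ 8 (mod 92)
60^32 ≡ 8^2 = 64 (mod 92)
60^64 ≡ 64^2 = 4096 ≡ 48 (mod 92)
60^128 ≡ 48^2 = 2304 ≡ 4 (mod 92)
60^256 ≡ 4^2 = 16 (mod 92)
60^381 = 60^256 * 60^64 * 60^32 * 60^16 * 60^8 * 60^4 * 60^1 ≡ 16 * 48 * 64 * 8 * 36 * 52 * 60 (mod 92).
Accumulate the product:
16 * 48 = 768 ≡ 32
32 * 64 = 2048 ≡ 24
24 * 8 = 192 ≡ 8
8 * 36 = 288 ≡ 12
12 * 52 = 624 ≡ 72
72 * 60 = 4320 ≡ 88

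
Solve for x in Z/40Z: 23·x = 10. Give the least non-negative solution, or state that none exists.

gcd(23, 40) = 1, so a unique solution mod 40 exists.
23⁻¹ ≡ 7 (mod 40).
x ≡ 7·10 ≡ 30 (mod 40).

30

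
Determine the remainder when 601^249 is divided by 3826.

1485

By square-and-multiply:
601^1 ≡ 601 (mod 3826)
601^2 ≡ 601^2 = 361201 ≡ 1557 (mod 3826)
601^4 ≡ 1557^2 = 2424249 ≡ 2391 (mod 3826)
601^8 ≡ 2391^2 = 5716881 ≡ 837 (mod 3826)
601^16 ≡ 837^2 = 700569 ≡ 411 (mod 3826)
601^32 ≡ 411^2 = 168921 ≡ 577 (mod 3826)
601^64 ≡ 577^2 = 332929 ≡ 67 (mod 3826)
601^128 ≡ 67^2 = 4489 ≡ 663 (mod 3826)
601^249 = 601^128 · 601^64 · 601^32 · 601^16 · 601^8 · 601^1 ≡ 663 · 67 · 577 · 411 · 837 · 601 (mod 3826).
Accumulate the product:
663 · 67 = 44421 ≡ 2335
2335 · 577 = 1347295 ≡ 543
543 · 411 = 223173 ≡ 1265
1265 · 837 = 1058805 ≡ 2829
2829 · 601 = 1700229 ≡ 1485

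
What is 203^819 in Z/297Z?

53

Compute successive squares:
819 in binary is 1100110011, i.e. 819 = 512 + 256 + 32 + 16 + 2 + 1.
203^1 ≡ 203 (mod 297)
203^2 ≡ 203^2 = 41209 ≡ 223 (mod 297)
203^4 ≡ 223^2 = 49729 ≡ 130 (mod 297)
203^8 ≡ 130^2 = 16900 ≡ 268 (mod 297)
203^16 ≡ 268^2 = 71824 ≡ 247 (mod 297)
203^32 ≡ 247^2 = 61009 ≡ 124 (mod 297)
203^64 ≡ 124^2 = 15376 ≡ 229 (mod 297)
203^128 ≡ 229^2 = 52441 ≡ 169 (mod 297)
203^256 ≡ 169^2 = 28561 ≡ 49 (mod 297)
203^512 ≡ 49^2 = 2401 ≡ 25 (mod 297)
203^819 = 203^512 * 203^256 * 203^32 * 203^16 * 203^2 * 203^1 ≡ 25 * 49 * 124 * 247 * 223 * 203 (mod 297).
Accumulate the product:
25 * 49 = 1225 ≡ 37
37 * 124 = 4588 ≡ 133
133 * 247 = 32851 ≡ 181
181 * 223 = 40363 ≡ 268
268 * 203 = 54404 ≡ 53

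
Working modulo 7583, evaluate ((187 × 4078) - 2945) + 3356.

4697

187 × 4078 = 762586 ≡ 4286 (mod 7583)
4286 - 2945 = 1341
1341 + 3356 = 4697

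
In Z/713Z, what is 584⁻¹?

409

Run the extended Euclidean algorithm:
713 = 1*584 + 129
584 = 4*129 + 68
129 = 1*68 + 61
68 = 1*61 + 7
61 = 8*7 + 5
7 = 1*5 + 2
5 = 2*2 + 1
2 = 2*1 + 0
gcd(584, 713) = 1, so the inverse exists.
Back-substitute for 1:
1 = 1*5 − 2*2
  = −2*7 + 3*5
  = 3*61 − 26*7
  = −26*68 + 29*61
  = 29*129 − 55*68
  = −55*584 + 249*129
  = 249*713 − 304*584
So 584⁻¹ ≡ −304 ≡ 409 (mod 713).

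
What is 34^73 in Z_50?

4

By square-and-multiply:
73 in binary is 1001001, i.e. 73 = 64 + 8 + 1.
34^1 ≡ 34 (mod 50)
34^2 ≡ 34^2 = 1156 ≡ 6 (mod 50)
34^4 ≡ 6^2 = 36 (mod 50)
34^8 ≡ 36^2 = 1296 ≡ 46 (mod 50)
34^16 ≡ 46^2 = 2116 ≡ 16 (mod 50)
34^32 ≡ 16^2 = 256 ≡ 6 (mod 50)
34^64 ≡ 6^2 = 36 (mod 50)
34^73 = 34^64 × 34^8 × 34^1 ≡ 36 × 46 × 34 (mod 50).
Accumulate the product:
36 × 46 = 1656 ≡ 6
6 × 34 = 204 ≡ 4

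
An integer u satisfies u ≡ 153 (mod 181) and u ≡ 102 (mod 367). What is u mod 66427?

181⁻¹ mod 367: 181*73 ≡ 1 (mod 367), so 181⁻¹ ≡ 73.
u = 153 + 181*((102 − 153)*73 mod 367) = 153 + 181*314 = 56987.

56987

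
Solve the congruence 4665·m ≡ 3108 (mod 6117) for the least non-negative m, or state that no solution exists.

gcd(4665, 6117) = 3, and 3 | 3108, so solutions exist.
Divide through by 3: 1555·m ≡ 1036 mod 2039.
1555⁻¹ ≡ 198 (mod 2039).
m ≡ 198·1036 ≡ 1228 (mod 2039).
The smallest non-negative solution is m = 1228.

1228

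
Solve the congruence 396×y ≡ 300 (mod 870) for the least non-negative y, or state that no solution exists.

115

gcd(396, 870) = 6, and 6 | 300, so solutions exist.
Divide through by 6: 66×y mod 145 = 50.
66⁻¹ ≡ 11 (mod 145).
y ≡ 11×50 ≡ 115 (mod 145).
The smallest non-negative solution is y = 115.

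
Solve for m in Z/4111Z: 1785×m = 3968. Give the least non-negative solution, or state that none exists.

882

gcd(1785, 4111) = 1, so a unique solution mod 4111 exists.
1785⁻¹ ≡ 1345 (mod 4111).
m ≡ 1345×3968 ≡ 882 (mod 4111).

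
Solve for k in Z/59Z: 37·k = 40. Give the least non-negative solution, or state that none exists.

gcd(37, 59) = 1, so a unique solution mod 59 exists.
37⁻¹ ≡ 8 (mod 59).
k ≡ 8·40 ≡ 25 (mod 59).

25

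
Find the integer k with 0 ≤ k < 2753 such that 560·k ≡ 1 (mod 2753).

Run the extended Euclidean algorithm:
2753 = 4·560 + 513
560 = 1·513 + 47
513 = 10·47 + 43
47 = 1·43 + 4
43 = 10·4 + 3
4 = 1·3 + 1
3 = 3·1 + 0
gcd(560, 2753) = 1, so the inverse exists.
Bézout: 1 = −143·2753 + 703·560.
So 560⁻¹ ≡ 703 (mod 2753).

703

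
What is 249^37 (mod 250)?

Using repeated squaring:
37 in binary is 100101, i.e. 37 = 32 + 4 + 1.
249^1 ≡ 249 (mod 250)
249^2 ≡ 249^2 = 62001 ≡ 1 (mod 250)
249^4 ≡ 1^2 = 1 (mod 250)
249^8 ≡ 1^2 = 1 (mod 250)
249^16 ≡ 1^2 = 1 (mod 250)
249^32 ≡ 1^2 = 1 (mod 250)
249^37 = 249^32 · 249^4 · 249^1 ≡ 1 · 1 · 249 (mod 250).
Accumulate the product:
1 · 1 = 1
1 · 249 = 249

249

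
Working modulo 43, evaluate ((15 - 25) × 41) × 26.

15 - 25 = -10 ≡ 33 (mod 43)
33 × 41 = 1353 ≡ 20 (mod 43)
20 × 26 = 520 ≡ 4 (mod 43)

4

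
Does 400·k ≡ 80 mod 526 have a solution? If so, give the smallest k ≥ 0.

158

gcd(400, 526) = 2, and 2 | 80, so solutions exist.
Divide through by 2: 200·k mod 263 = 40.
200⁻¹ ≡ 96 (mod 263).
k ≡ 96·40 ≡ 158 (mod 263).
The smallest non-negative solution is k = 158.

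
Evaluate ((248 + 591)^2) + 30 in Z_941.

248 + 591 = 839
(839)^2 ≡ 53 (mod 941)
53 + 30 = 83

83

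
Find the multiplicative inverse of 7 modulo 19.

19 = 2·7 + 5
7 = 1·5 + 2
5 = 2·2 + 1
2 = 2·1 + 0
gcd(7, 19) = 1, so the inverse exists.
Back-substitute for 1:
1 = 1·5 − 2·2
  = −2·7 + 3·5
  = 3·19 − 8·7
So 7⁻¹ ≡ −8 ≡ 11 (mod 19).

11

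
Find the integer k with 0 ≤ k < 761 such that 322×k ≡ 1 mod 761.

26

761 = 2×322 + 117
322 = 2×117 + 88
117 = 1×88 + 29
88 = 3×29 + 1
29 = 29×1 + 0
gcd(322, 761) = 1, so the inverse exists.
Back-substitute for 1:
1 = 1×88 − 3×29
  = −3×117 + 4×88
  = 4×322 − 11×117
  = −11×761 + 26×322
So 322⁻¹ ≡ 26 (mod 761).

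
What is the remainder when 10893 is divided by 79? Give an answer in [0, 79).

70

10893 = 137·79 + 70, so 10893 ≡ 70 (mod 79).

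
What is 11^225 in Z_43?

11

225 in binary is 11100001, i.e. 225 = 128 + 64 + 32 + 1.
11^1 ≡ 11 (mod 43)
11^2 ≡ 11^2 = 121 ≡ 35 (mod 43)
11^4 ≡ 35^2 = 1225 ≡ 21 (mod 43)
11^8 ≡ 21^2 = 441 ≡ 11 (mod 43)
11^16 ≡ 11^2 = 121 ≡ 35 (mod 43)
11^32 ≡ 35^2 = 1225 ≡ 21 (mod 43)
11^64 ≡ 21^2 = 441 ≡ 11 (mod 43)
11^128 ≡ 11^2 = 121 ≡ 35 (mod 43)
11^225 = 11^128 * 11^64 * 11^32 * 11^1 ≡ 35 * 11 * 21 * 11 (mod 43).
Accumulate the product:
35 * 11 = 385 ≡ 41
41 * 21 = 861 ≡ 1
1 * 11 = 11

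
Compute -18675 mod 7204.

-18675 = -3×7204 + 2937, so -18675 ≡ 2937 (mod 7204).

2937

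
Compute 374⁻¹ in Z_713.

Run the extended Euclidean algorithm:
713 = 1·374 + 339
374 = 1·339 + 35
339 = 9·35 + 24
35 = 1·24 + 11
24 = 2·11 + 2
11 = 5·2 + 1
2 = 2·1 + 0
gcd(374, 713) = 1, so the inverse exists.
Bézout: 1 = −171·713 + 326·374.
So 374⁻¹ ≡ 326 (mod 713).

326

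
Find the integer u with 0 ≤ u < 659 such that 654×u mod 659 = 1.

527

By the extended Euclidean algorithm:
659 = 1*654 + 5
654 = 130*5 + 4
5 = 1*4 + 1
4 = 4*1 + 0
gcd(654, 659) = 1, so the inverse exists.
Bézout: 1 = 131*659 − 132*654.
So 654⁻¹ ≡ −132 ≡ 527 (mod 659).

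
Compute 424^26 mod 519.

By square-and-multiply:
26 in binary is 11010, i.e. 26 = 16 + 8 + 2.
424^1 ≡ 424 (mod 519)
424^2 ≡ 424^2 = 179776 ≡ 202 (mod 519)
424^4 ≡ 202^2 = 40804 ≡ 322 (mod 519)
424^8 ≡ 322^2 = 103684 ≡ 403 (mod 519)
424^16 ≡ 403^2 = 162409 ≡ 481 (mod 519)
424^26 = 424^16 × 424^8 × 424^2 ≡ 481 × 403 × 202 (mod 519).
Accumulate the product:
481 × 403 = 193843 ≡ 256
256 × 202 = 51712 ≡ 331

331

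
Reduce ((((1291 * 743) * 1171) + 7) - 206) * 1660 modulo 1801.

556

1291 * 743 = 959213 ≡ 1081 (mod 1801)
1081 * 1171 = 1265851 ≡ 1549 (mod 1801)
1549 + 7 = 1556
1556 - 206 = 1350
1350 * 1660 = 2241000 ≡ 556 (mod 1801)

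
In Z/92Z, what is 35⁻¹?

71

92 = 2·35 + 22
35 = 1·22 + 13
22 = 1·13 + 9
13 = 1·9 + 4
9 = 2·4 + 1
4 = 4·1 + 0
gcd(35, 92) = 1, so the inverse exists.
Bézout: 1 = 8·92 − 21·35.
So 35⁻¹ ≡ −21 ≡ 71 (mod 92).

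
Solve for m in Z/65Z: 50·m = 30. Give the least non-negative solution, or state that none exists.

11

gcd(50, 65) = 5, and 5 | 30, so solutions exist.
Divide through by 5: 10·m ≡ 6 mod 13.
10⁻¹ ≡ 4 (mod 13).
m ≡ 4·6 ≡ 11 (mod 13).
The smallest non-negative solution is m = 11.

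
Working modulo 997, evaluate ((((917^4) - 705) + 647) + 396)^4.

(917)^4 ≡ 249 (mod 997)
249 - 705 = -456 ≡ 541 (mod 997)
541 + 647 = 1188 ≡ 191 (mod 997)
191 + 396 = 587
(587)^4 ≡ 911 (mod 997)

911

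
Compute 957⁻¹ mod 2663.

2599

Run the extended Euclidean algorithm:
2663 = 2*957 + 749
957 = 1*749 + 208
749 = 3*208 + 125
208 = 1*125 + 83
125 = 1*83 + 42
83 = 1*42 + 41
42 = 1*41 + 1
41 = 41*1 + 0
gcd(957, 2663) = 1, so the inverse exists.
Back-substitute for 1:
1 = 1*42 − 1*41
  = −1*83 + 2*42
  = 2*125 − 3*83
  = −3*208 + 5*125
  = 5*749 − 18*208
  = −18*957 + 23*749
  = 23*2663 − 64*957
So 957⁻¹ ≡ −64 ≡ 2599 (mod 2663).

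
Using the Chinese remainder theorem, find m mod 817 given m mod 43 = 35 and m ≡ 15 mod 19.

43⁻¹ mod 19: 43*4 ≡ 1 (mod 19), so 43⁻¹ ≡ 4.
m = 35 + 43*((15 − 35)*4 mod 19) = 35 + 43*15 = 680.

680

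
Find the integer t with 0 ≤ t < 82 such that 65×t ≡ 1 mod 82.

53

By the extended Euclidean algorithm:
82 = 1*65 + 17
65 = 3*17 + 14
17 = 1*14 + 3
14 = 4*3 + 2
3 = 1*2 + 1
2 = 2*1 + 0
gcd(65, 82) = 1, so the inverse exists.
Bézout: 1 = 23*82 − 29*65.
So 65⁻¹ ≡ −29 ≡ 53 (mod 82).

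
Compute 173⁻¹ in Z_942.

942 = 5*173 + 77
173 = 2*77 + 19
77 = 4*19 + 1
19 = 19*1 + 0
gcd(173, 942) = 1, so the inverse exists.
Bézout: 1 = 9*942 − 49*173.
So 173⁻¹ ≡ −49 ≡ 893 (mod 942).

893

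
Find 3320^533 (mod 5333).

3298

Using repeated squaring:
533 in binary is 1000010101, i.e. 533 = 512 + 16 + 4 + 1.
3320^1 ≡ 3320 (mod 5333)
3320^2 ≡ 3320^2 = 11022400 ≡ 4422 (mod 5333)
3320^4 ≡ 4422^2 = 19554084 ≡ 3306 (mod 5333)
3320^8 ≡ 3306^2 = 10929636 ≡ 2319 (mod 5333)
3320^16 ≡ 2319^2 = 5377761 ≡ 2097 (mod 5333)
3320^32 ≡ 2097^2 = 4397409 ≡ 3017 (mod 5333)
3320^64 ≡ 3017^2 = 9102289 ≡ 4191 (mod 5333)
3320^128 ≡ 4191^2 = 17564481 ≡ 2912 (mod 5333)
3320^256 ≡ 2912^2 = 8479744 ≡ 274 (mod 5333)
3320^512 ≡ 274^2 = 75076 ≡ 414 (mod 5333)
3320^533 = 3320^512 * 3320^16 * 3320^4 * 3320^1 ≡ 414 * 2097 * 3306 * 3320 (mod 5333).
Accumulate the product:
414 * 2097 = 868158 ≡ 4212
4212 * 3306 = 13924872 ≡ 409
409 * 3320 = 1357880 ≡ 3298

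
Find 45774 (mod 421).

45774 = 108*421 + 306, so 45774 ≡ 306 (mod 421).

306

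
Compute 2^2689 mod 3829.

471

By square-and-multiply:
2689 in binary is 101010000001, i.e. 2689 = 2048 + 512 + 128 + 1.
2^1 ≡ 2 (mod 3829)
2^2 ≡ 2^2 = 4 (mod 3829)
2^4 ≡ 4^2 = 16 (mod 3829)
2^8 ≡ 16^2 = 256 (mod 3829)
2^16 ≡ 256^2 = 65536 ≡ 443 (mod 3829)
2^32 ≡ 443^2 = 196249 ≡ 970 (mod 3829)
2^64 ≡ 970^2 = 940900 ≡ 2795 (mod 3829)
2^128 ≡ 2795^2 = 7812025 ≡ 865 (mod 3829)
2^256 ≡ 865^2 = 748225 ≡ 1570 (mod 3829)
2^512 ≡ 1570^2 = 2464900 ≡ 2853 (mod 3829)
2^1024 ≡ 2853^2 = 8139609 ≡ 2984 (mod 3829)
2^2048 ≡ 2984^2 = 8904256 ≡ 1831 (mod 3829)
2^2689 = 2^2048 × 2^512 × 2^128 × 2^1 ≡ 1831 × 2853 × 865 × 2 (mod 3829).
Accumulate the product:
1831 × 2853 = 5223843 ≡ 1087
1087 × 865 = 940255 ≡ 2150
2150 × 2 = 4300 ≡ 471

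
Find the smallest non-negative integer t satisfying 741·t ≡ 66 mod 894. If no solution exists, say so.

gcd(741, 894) = 3, and 3 | 66, so solutions exist.
Divide through by 3: 247·t mod 298 = 22.
247⁻¹ ≡ 111 (mod 298).
t ≡ 111·22 ≡ 58 (mod 298).
The smallest non-negative solution is t = 58.

58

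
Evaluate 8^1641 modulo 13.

Compute successive squares:
1641 in binary is 11001101001, i.e. 1641 = 1024 + 512 + 64 + 32 + 8 + 1.
8^1 ≡ 8 (mod 13)
8^2 ≡ 8^2 = 64 ≡ 12 (mod 13)
8^4 ≡ 12^2 = 144 ≡ 1 (mod 13)
8^8 ≡ 1^2 = 1 (mod 13)
8^16 ≡ 1^2 = 1 (mod 13)
8^32 ≡ 1^2 = 1 (mod 13)
8^64 ≡ 1^2 = 1 (mod 13)
8^128 ≡ 1^2 = 1 (mod 13)
8^256 ≡ 1^2 = 1 (mod 13)
8^512 ≡ 1^2 = 1 (mod 13)
8^1024 ≡ 1^2 = 1 (mod 13)
8^1641 = 8^1024 · 8^512 · 8^64 · 8^32 · 8^8 · 8^1 ≡ 1 · 1 · 1 · 1 · 1 · 8 (mod 13).
Accumulate the product:
1 · 1 = 1
1 · 1 = 1
1 · 1 = 1
1 · 1 = 1
1 · 8 = 8

8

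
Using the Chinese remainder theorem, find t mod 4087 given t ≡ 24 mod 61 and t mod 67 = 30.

4050

61⁻¹ mod 67: 61*11 ≡ 1 (mod 67), so 61⁻¹ ≡ 11.
t = 24 + 61*((30 − 24)*11 mod 67) = 24 + 61*66 = 4050.
Check: 4050 mod 61 = 24, 4050 mod 67 = 30. ✓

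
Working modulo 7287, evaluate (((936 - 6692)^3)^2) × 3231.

3966

936 - 6692 = -5756 ≡ 1531 (mod 7287)
(1531)^3 ≡ 4549 (mod 7287)
(4549)^2 ≡ 5608 (mod 7287)
5608 × 3231 = 18119448 ≡ 3966 (mod 7287)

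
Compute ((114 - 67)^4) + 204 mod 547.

114 - 67 = 47
(47)^4 ≡ 441 (mod 547)
441 + 204 = 645 ≡ 98 (mod 547)

98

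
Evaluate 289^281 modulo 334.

Compute successive squares:
281 in binary is 100011001, i.e. 281 = 256 + 16 + 8 + 1.
289^1 ≡ 289 (mod 334)
289^2 ≡ 289^2 = 83521 ≡ 21 (mod 334)
289^4 ≡ 21^2 = 441 ≡ 107 (mod 334)
289^8 ≡ 107^2 = 11449 ≡ 93 (mod 334)
289^16 ≡ 93^2 = 8649 ≡ 299 (mod 334)
289^32 ≡ 299^2 = 89401 ≡ 223 (mod 334)
289^64 ≡ 223^2 = 49729 ≡ 297 (mod 334)
289^128 ≡ 297^2 = 88209 ≡ 33 (mod 334)
289^256 ≡ 33^2 = 1089 ≡ 87 (mod 334)
289^281 = 289^256 × 289^16 × 289^8 × 289^1 ≡ 87 × 299 × 93 × 289 (mod 334).
Accumulate the product:
87 × 299 = 26013 ≡ 295
295 × 93 = 27435 ≡ 47
47 × 289 = 13583 ≡ 223

223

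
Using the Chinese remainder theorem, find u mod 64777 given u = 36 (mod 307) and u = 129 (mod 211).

54989

307⁻¹ mod 211: 307·11 ≡ 1 (mod 211), so 307⁻¹ ≡ 11.
u = 36 + 307·((129 − 36)·11 mod 211) = 36 + 307·179 = 54989.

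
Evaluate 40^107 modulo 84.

By square-and-multiply:
40^1 ≡ 40 (mod 84)
40^2 ≡ 40^2 = 1600 ≡ 4 (mod 84)
40^4 ≡ 4^2 = 16 (mod 84)
40^8 ≡ 16^2 = 256 ≡ 4 (mod 84)
40^16 ≡ 4^2 = 16 (mod 84)
40^32 ≡ 16^2 = 256 ≡ 4 (mod 84)
40^64 ≡ 4^2 = 16 (mod 84)
40^107 = 40^64 * 40^32 * 40^8 * 40^2 * 40^1 ≡ 16 * 4 * 4 * 4 * 40 (mod 84).
Accumulate the product:
16 * 4 = 64
64 * 4 = 256 ≡ 4
4 * 4 = 16
16 * 40 = 640 ≡ 52

52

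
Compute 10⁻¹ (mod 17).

Run the extended Euclidean algorithm:
17 = 1*10 + 7
10 = 1*7 + 3
7 = 2*3 + 1
3 = 3*1 + 0
gcd(10, 17) = 1, so the inverse exists.
Bézout: 1 = 3*17 − 5*10.
So 10⁻¹ ≡ −5 ≡ 12 (mod 17).

12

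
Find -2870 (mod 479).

4

-2870 = -6·479 + 4, so -2870 ≡ 4 (mod 479).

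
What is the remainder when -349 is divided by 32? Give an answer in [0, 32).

-349 = -11*32 + 3, so -349 ≡ 3 (mod 32).

3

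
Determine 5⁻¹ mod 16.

13

16 = 3·5 + 1
5 = 5·1 + 0
gcd(5, 16) = 1, so the inverse exists.
Back-substitute for 1:
1 = 1·16 − 3·5
So 5⁻¹ ≡ −3 ≡ 13 (mod 16).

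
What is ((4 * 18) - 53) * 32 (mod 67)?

4 * 18 = 72 ≡ 5 (mod 67)
5 - 53 = -48 ≡ 19 (mod 67)
19 * 32 = 608 ≡ 5 (mod 67)

5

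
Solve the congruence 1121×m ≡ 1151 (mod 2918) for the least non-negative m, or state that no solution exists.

gcd(1121, 2918) = 1, so a unique solution mod 2918 exists.
1121⁻¹ ≡ 2059 (mod 2918).
m ≡ 2059×1151 ≡ 493 (mod 2918).

493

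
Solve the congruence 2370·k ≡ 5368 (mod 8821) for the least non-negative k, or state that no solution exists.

568

gcd(2370, 8821) = 1, so a unique solution mod 8821 exists.
2370⁻¹ ≡ 3681 (mod 8821).
k ≡ 3681·5368 ≡ 568 (mod 8821).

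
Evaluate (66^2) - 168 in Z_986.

(66)^2 ≡ 412 (mod 986)
412 - 168 = 244

244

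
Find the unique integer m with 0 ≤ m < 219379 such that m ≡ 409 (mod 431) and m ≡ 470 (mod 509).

431⁻¹ mod 509: 431*385 ≡ 1 (mod 509), so 431⁻¹ ≡ 385.
m = 409 + 431*((470 − 409)*385 mod 509) = 409 + 431*71 = 31010.

31010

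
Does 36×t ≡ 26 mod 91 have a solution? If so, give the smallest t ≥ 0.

26

gcd(36, 91) = 1, so a unique solution mod 91 exists.
36⁻¹ ≡ 43 (mod 91).
t ≡ 43×26 ≡ 26 (mod 91).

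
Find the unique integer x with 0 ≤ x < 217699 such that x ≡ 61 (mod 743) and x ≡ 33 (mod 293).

743⁻¹ mod 293: 743×28 ≡ 1 (mod 293), so 743⁻¹ ≡ 28.
x = 61 + 743×((33 − 61)×28 mod 293) = 61 + 743×95 = 70646.

70646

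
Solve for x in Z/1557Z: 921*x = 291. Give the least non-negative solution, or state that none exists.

gcd(921, 1557) = 3, and 3 | 291, so solutions exist.
Divide through by 3: 307*x ≡ 97 (mod 519).
307⁻¹ ≡ 448 (mod 519).
x ≡ 448*97 ≡ 379 (mod 519).
The smallest non-negative solution is x = 379.

379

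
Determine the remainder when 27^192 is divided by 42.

By square-and-multiply:
27^1 ≡ 27 (mod 42)
27^2 ≡ 27^2 = 729 ≡ 15 (mod 42)
27^4 ≡ 15^2 = 225 ≡ 15 (mod 42)
27^8 ≡ 15^2 = 225 ≡ 15 (mod 42)
27^16 ≡ 15^2 = 225 ≡ 15 (mod 42)
27^32 ≡ 15^2 = 225 ≡ 15 (mod 42)
27^64 ≡ 15^2 = 225 ≡ 15 (mod 42)
27^128 ≡ 15^2 = 225 ≡ 15 (mod 42)
27^192 = 27^128 × 27^64 ≡ 15 × 15 (mod 42).
15 × 15 = 225 ≡ 15 (mod 42).

15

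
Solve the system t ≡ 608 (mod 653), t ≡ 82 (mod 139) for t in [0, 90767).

653⁻¹ mod 139: 653*43 ≡ 1 (mod 139), so 653⁻¹ ≡ 43.
t = 608 + 653*((82 − 608)*43 mod 139) = 608 + 653*39 = 26075.

26075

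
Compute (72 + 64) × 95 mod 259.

229

72 + 64 = 136
136 × 95 = 12920 ≡ 229 (mod 259)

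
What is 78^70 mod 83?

16

70 in binary is 1000110, i.e. 70 = 64 + 4 + 2.
78^1 ≡ 78 (mod 83)
78^2 ≡ 78^2 = 6084 ≡ 25 (mod 83)
78^4 ≡ 25^2 = 625 ≡ 44 (mod 83)
78^8 ≡ 44^2 = 1936 ≡ 27 (mod 83)
78^16 ≡ 27^2 = 729 ≡ 65 (mod 83)
78^32 ≡ 65^2 = 4225 ≡ 75 (mod 83)
78^64 ≡ 75^2 = 5625 ≡ 64 (mod 83)
78^70 = 78^64 * 78^4 * 78^2 ≡ 64 * 44 * 25 (mod 83).
Accumulate the product:
64 * 44 = 2816 ≡ 77
77 * 25 = 1925 ≡ 16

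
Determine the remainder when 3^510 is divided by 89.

510 in binary is 111111110, i.e. 510 = 256 + 128 + 64 + 32 + 16 + 8 + 4 + 2.
3^1 ≡ 3 (mod 89)
3^2 ≡ 3^2 = 9 (mod 89)
3^4 ≡ 9^2 = 81 (mod 89)
3^8 ≡ 81^2 = 6561 ≡ 64 (mod 89)
3^16 ≡ 64^2 = 4096 ≡ 2 (mod 89)
3^32 ≡ 2^2 = 4 (mod 89)
3^64 ≡ 4^2 = 16 (mod 89)
3^128 ≡ 16^2 = 256 ≡ 78 (mod 89)
3^256 ≡ 78^2 = 6084 ≡ 32 (mod 89)
3^510 = 3^256 × 3^128 × 3^64 × 3^32 × 3^16 × 3^8 × 3^4 × 3^2 ≡ 32 × 78 × 16 × 4 × 2 × 64 × 81 × 9 (mod 89).
Accumulate the product:
32 × 78 = 2496 ≡ 4
4 × 16 = 64
64 × 4 = 256 ≡ 78
78 × 2 = 156 ≡ 67
67 × 64 = 4288 ≡ 16
16 × 81 = 1296 ≡ 50
50 × 9 = 450 ≡ 5

5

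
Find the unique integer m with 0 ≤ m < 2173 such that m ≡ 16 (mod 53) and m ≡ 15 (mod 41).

53⁻¹ mod 41: 53·24 ≡ 1 (mod 41), so 53⁻¹ ≡ 24.
m = 16 + 53·((15 − 16)·24 mod 41) = 16 + 53·17 = 917.

917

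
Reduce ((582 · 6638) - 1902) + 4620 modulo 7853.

2358

582 · 6638 = 3863316 ≡ 7493 (mod 7853)
7493 - 1902 = 5591
5591 + 4620 = 10211 ≡ 2358 (mod 7853)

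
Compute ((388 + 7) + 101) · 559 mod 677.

388 + 7 = 395
395 + 101 = 496
496 · 559 = 277264 ≡ 371 (mod 677)

371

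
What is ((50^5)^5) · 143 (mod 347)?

242

(50)^5 ≡ 128 (mod 347)
(128)^5 ≡ 322 (mod 347)
322 · 143 = 46046 ≡ 242 (mod 347)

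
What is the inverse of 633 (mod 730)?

Run the extended Euclidean algorithm:
730 = 1·633 + 97
633 = 6·97 + 51
97 = 1·51 + 46
51 = 1·46 + 5
46 = 9·5 + 1
5 = 5·1 + 0
gcd(633, 730) = 1, so the inverse exists.
Bézout: 1 = 124·730 − 143·633.
So 633⁻¹ ≡ −143 ≡ 587 (mod 730).

587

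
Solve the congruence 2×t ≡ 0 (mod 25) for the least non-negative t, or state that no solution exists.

0

gcd(2, 25) = 1, so a unique solution mod 25 exists.
2⁻¹ ≡ 13 (mod 25).
t ≡ 13×0 ≡ 0 (mod 25).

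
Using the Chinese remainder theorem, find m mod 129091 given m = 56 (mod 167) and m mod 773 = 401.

167⁻¹ mod 773: 167·611 ≡ 1 (mod 773), so 167⁻¹ ≡ 611.
m = 56 + 167·((401 − 56)·611 mod 773) = 56 + 167·539 = 90069.
Check: 90069 mod 167 = 56, 90069 mod 773 = 401. ✓

90069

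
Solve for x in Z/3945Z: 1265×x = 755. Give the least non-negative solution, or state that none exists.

169

gcd(1265, 3945) = 5, and 5 | 755, so solutions exist.
Divide through by 5: 253×x = 151 (mod 789).
253⁻¹ ≡ 184 (mod 789).
x ≡ 184×151 ≡ 169 (mod 789).
The smallest non-negative solution is x = 169.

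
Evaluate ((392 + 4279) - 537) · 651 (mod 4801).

392 + 4279 = 4671
4671 - 537 = 4134
4134 · 651 = 2691234 ≡ 2674 (mod 4801)

2674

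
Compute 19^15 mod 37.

29

19^1 ≡ 19 (mod 37)
19^2 ≡ 19^2 = 361 ≡ 28 (mod 37)
19^4 ≡ 28^2 = 784 ≡ 7 (mod 37)
19^8 ≡ 7^2 = 49 ≡ 12 (mod 37)
19^15 = 19^8 × 19^4 × 19^2 × 19^1 ≡ 12 × 7 × 28 × 19 (mod 37).
Accumulate the product:
12 × 7 = 84 ≡ 10
10 × 28 = 280 ≡ 21
21 × 19 = 399 ≡ 29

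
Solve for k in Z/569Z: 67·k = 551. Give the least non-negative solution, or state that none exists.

263

gcd(67, 569) = 1, so a unique solution mod 569 exists.
67⁻¹ ≡ 17 (mod 569).
k ≡ 17·551 ≡ 263 (mod 569).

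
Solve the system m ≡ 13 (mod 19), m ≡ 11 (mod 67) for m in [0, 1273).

19⁻¹ mod 67: 19·60 ≡ 1 (mod 67), so 19⁻¹ ≡ 60.
m = 13 + 19·((11 − 13)·60 mod 67) = 13 + 19·14 = 279.

279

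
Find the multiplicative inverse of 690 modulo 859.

859 = 1×690 + 169
690 = 4×169 + 14
169 = 12×14 + 1
14 = 14×1 + 0
gcd(690, 859) = 1, so the inverse exists.
Back-substitute for 1:
1 = 1×169 − 12×14
  = −12×690 + 49×169
  = 49×859 − 61×690
So 690⁻¹ ≡ −61 ≡ 798 (mod 859).

798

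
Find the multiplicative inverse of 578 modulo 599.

57

By the extended Euclidean algorithm:
599 = 1·578 + 21
578 = 27·21 + 11
21 = 1·11 + 10
11 = 1·10 + 1
10 = 10·1 + 0
gcd(578, 599) = 1, so the inverse exists.
Bézout: 1 = −55·599 + 57·578.
So 578⁻¹ ≡ 57 (mod 599).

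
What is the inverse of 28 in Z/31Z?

31 = 1·28 + 3
28 = 9·3 + 1
3 = 3·1 + 0
gcd(28, 31) = 1, so the inverse exists.
Back-substitute for 1:
1 = 1·28 − 9·3
  = −9·31 + 10·28
So 28⁻¹ ≡ 10 (mod 31).

10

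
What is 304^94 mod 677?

Using repeated squaring:
94 in binary is 1011110, i.e. 94 = 64 + 16 + 8 + 4 + 2.
304^1 ≡ 304 (mod 677)
304^2 ≡ 304^2 = 92416 ≡ 344 (mod 677)
304^4 ≡ 344^2 = 118336 ≡ 538 (mod 677)
304^8 ≡ 538^2 = 289444 ≡ 365 (mod 677)
304^16 ≡ 365^2 = 133225 ≡ 533 (mod 677)
304^32 ≡ 533^2 = 284089 ≡ 426 (mod 677)
304^64 ≡ 426^2 = 181476 ≡ 40 (mod 677)
304^94 = 304^64 * 304^16 * 304^8 * 304^4 * 304^2 ≡ 40 * 533 * 365 * 538 * 344 (mod 677).
Accumulate the product:
40 * 533 = 21320 ≡ 333
333 * 365 = 121545 ≡ 362
362 * 538 = 194756 ≡ 457
457 * 344 = 157208 ≡ 144

144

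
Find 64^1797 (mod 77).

Compute successive squares:
1797 in binary is 11100000101, i.e. 1797 = 1024 + 512 + 256 + 4 + 1.
64^1 ≡ 64 (mod 77)
64^2 ≡ 64^2 = 4096 ≡ 15 (mod 77)
64^4 ≡ 15^2 = 225 ≡ 71 (mod 77)
64^8 ≡ 71^2 = 5041 ≡ 36 (mod 77)
64^16 ≡ 36^2 = 1296 ≡ 64 (mod 77)
64^32 ≡ 64^2 = 4096 ≡ 15 (mod 77)
64^64 ≡ 15^2 = 225 ≡ 71 (mod 77)
64^128 ≡ 71^2 = 5041 ≡ 36 (mod 77)
64^256 ≡ 36^2 = 1296 ≡ 64 (mod 77)
64^512 ≡ 64^2 = 4096 ≡ 15 (mod 77)
64^1024 ≡ 15^2 = 225 ≡ 71 (mod 77)
64^1797 = 64^1024 * 64^512 * 64^256 * 64^4 * 64^1 ≡ 71 * 15 * 64 * 71 * 64 (mod 77).
Accumulate the product:
71 * 15 = 1065 ≡ 64
64 * 64 = 4096 ≡ 15
15 * 71 = 1065 ≡ 64
64 * 64 = 4096 ≡ 15

15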